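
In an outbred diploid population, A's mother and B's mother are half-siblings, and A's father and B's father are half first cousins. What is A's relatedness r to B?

0.078125

Independent pedigree routes through distinct common ancestors add.
A and B are related in two ways: half first cousins through their mothers (r = 1/16) and half second cousins through their fathers (r = 1/64).
r = 1/16 + 1/64 = 0.078125.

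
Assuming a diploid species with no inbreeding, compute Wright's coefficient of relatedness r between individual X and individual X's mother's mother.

Each parent–offspring link contributes a factor of 1/2, and independent paths through distinct common ancestors add.
Two parent–offspring links: r = (1/2)^2 = 1/4.

0.25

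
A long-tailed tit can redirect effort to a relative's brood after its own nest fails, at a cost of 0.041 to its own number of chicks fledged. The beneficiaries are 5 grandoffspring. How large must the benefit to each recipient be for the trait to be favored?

r to a grandoffspring = 0.25 (two parent–offspring links: r = (1/2)^2 = 1/4).
Hamilton's rule with n recipients of equal r: n·r·B > C, so B > C/(n·r) = 0.041/(5·0.25) = 0.0328.

0.0328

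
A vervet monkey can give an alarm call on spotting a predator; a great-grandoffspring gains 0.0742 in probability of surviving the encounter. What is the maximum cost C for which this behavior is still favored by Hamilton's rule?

0.009275

r to a great-grandoffspring = 0.125 (three parent–offspring links: r = (1/2)^3 = 1/8).
Hamilton's rule: n·r·B > C, so the trait is favored while C < n·r·B = 1·0.125·0.0742 = 0.009275.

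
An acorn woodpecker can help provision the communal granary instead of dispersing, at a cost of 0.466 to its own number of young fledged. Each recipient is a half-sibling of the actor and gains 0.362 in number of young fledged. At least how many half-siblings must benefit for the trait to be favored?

r to a half-sibling = 0.25 (half-sibs share one parent — one path of length 2: r = (1/2)^2 = 1/4).
Hamilton's rule: n·r·B > C  ⇒  n > C/(r·B) = 0.466/(0.25·0.362) = 5.149.
The smallest integer exceeding 5.149 is 6.

6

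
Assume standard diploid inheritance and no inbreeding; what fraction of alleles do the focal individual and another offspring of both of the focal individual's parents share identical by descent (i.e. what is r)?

0.5

Each parent–offspring link contributes a factor of 1/2, and independent paths through distinct common ancestors add.
Full sibs share both parents — two paths of length 2: r = 2·(1/2)^2 = 1/2.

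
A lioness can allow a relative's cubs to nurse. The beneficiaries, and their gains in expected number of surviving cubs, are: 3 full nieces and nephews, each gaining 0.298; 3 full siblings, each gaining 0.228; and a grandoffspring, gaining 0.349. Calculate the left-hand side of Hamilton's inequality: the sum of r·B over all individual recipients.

0.65275

r to a full niece or nephew = 0.25 (full aunt/uncle↔niece/nephew: two paths of length 3 through the shared grandparent pair: r = 2·(1/2)^3 = 1/4).
r to a full sibling = 1/2 (full sibs share both parents — two paths of length 2: r = 2·(1/2)^2 = 1/2).
r to a grandoffspring = 0.25 (two parent–offspring links: r = (1/2)^2 = 1/4).
Summing one r·B term per recipient: 3·0.25·0.298 + 3·0.5·0.228 + 1·0.25·0.349 = 0.65275.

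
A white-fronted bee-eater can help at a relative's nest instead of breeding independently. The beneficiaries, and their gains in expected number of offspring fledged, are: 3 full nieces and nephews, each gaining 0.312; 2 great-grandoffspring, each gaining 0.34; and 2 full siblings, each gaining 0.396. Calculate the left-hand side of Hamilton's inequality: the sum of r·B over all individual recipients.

0.715

r to a full niece or nephew = 1/4 (full aunt/uncle↔niece/nephew: two paths of length 3 through the shared grandparent pair: r = 2·(1/2)^3 = 1/4).
r to a great-grandoffspring = 0.125 (three parent–offspring links: r = (1/2)^3 = 1/8).
r to a full sibling = 1/2 (full sibs share both parents — two paths of length 2: r = 2·(1/2)^2 = 1/2).
Summing one r·B term per recipient: 3·0.25·0.312 + 2·0.125·0.34 + 2·0.5·0.396 = 0.715.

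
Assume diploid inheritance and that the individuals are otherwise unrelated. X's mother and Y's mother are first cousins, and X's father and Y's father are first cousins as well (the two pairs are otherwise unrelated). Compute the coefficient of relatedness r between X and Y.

Relatedness sums over independent paths through distinct common ancestors.
X and Y are related in two ways: second cousins through their mothers (r = 1/32) and second cousins through their fathers (r = 1/32).
r = 1/32 + 1/32 = 1/16 = 0.0625.

0.0625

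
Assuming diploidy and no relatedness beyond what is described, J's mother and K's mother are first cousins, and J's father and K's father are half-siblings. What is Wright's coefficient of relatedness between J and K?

0.09375

Wright's path rule: contributions from independent ancestry routes add.
J and K are related in two ways: second cousins through their mothers (r = 1/32) and half first cousins through their fathers (r = 1/16).
r = 1/32 + 1/16 = 3/32 = 0.09375.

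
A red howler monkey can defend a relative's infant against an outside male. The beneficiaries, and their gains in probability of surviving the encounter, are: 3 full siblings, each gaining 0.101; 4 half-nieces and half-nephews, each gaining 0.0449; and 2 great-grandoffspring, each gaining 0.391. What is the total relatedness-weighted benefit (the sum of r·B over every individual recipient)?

r to a full sibling = 1/2 (full sibs share both parents — two paths of length 2: r = 2·(1/2)^2 = 1/2).
r to a half-niece or half-nephew = 0.125 (half-aunt/uncle↔niece/nephew: one path of length 3: r = (1/2)^3 = 1/8).
r to a great-grandoffspring = 1/8 (three parent–offspring links: r = (1/2)^3 = 1/8).
Summing one r·B term per recipient: 3·0.5·0.101 + 4·0.125·0.0449 + 2·0.125·0.391 = 0.2717.

0.2717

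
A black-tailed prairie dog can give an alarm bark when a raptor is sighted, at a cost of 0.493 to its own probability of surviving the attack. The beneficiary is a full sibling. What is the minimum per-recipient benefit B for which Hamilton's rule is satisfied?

0.986

r to a full sibling = 0.5 (full sibs share both parents — two paths of length 2: r = 2·(1/2)^2 = 1/2).
Hamilton's rule with n recipients of equal r: n·r·B > C, so B > C/(n·r) = 0.493/(1·0.5) = 0.986.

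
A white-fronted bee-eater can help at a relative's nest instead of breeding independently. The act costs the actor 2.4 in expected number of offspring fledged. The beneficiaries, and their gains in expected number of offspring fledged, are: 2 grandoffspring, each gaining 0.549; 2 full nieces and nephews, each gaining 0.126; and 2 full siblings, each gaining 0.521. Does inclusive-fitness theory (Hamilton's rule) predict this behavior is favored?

No

Hamilton's rule: the trait is favored when the sum of r·B over every recipient exceeds the actor's cost C.
r to a grandoffspring = 0.25 (two parent–offspring links: r = (1/2)^2 = 1/4).
r to a full niece or nephew = 1/4 (full aunt/uncle↔niece/nephew: two paths of length 3 through the shared grandparent pair: r = 2·(1/2)^3 = 1/4).
r to a full sibling = 0.5 (full sibs share both parents — two paths of length 2: r = 2·(1/2)^2 = 1/2).
Summing one r·B term per recipient: 2·0.25·0.549 + 2·0.25·0.126 + 2·0.5·0.521 = 0.8585.
0.8585 < 2.4: the indirect benefit is less than the cost.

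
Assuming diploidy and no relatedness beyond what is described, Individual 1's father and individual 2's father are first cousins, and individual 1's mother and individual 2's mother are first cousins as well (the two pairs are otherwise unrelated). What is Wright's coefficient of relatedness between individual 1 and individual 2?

Relatedness sums over independent paths through distinct common ancestors.
Individual 1 and individual 2 are related in two ways: second cousins through their fathers (r = 1/32) and second cousins through their mothers (r = 1/32).
r = 1/32 + 1/32 = 1/16 = 0.0625.

0.0625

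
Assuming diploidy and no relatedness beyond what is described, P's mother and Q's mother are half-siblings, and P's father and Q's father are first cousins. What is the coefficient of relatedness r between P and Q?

0.09375

With two independent routes of shared ancestry, r is the sum of the two contributions.
P and Q are related in two ways: half first cousins through their mothers (r = 1/16) and second cousins through their fathers (r = 1/32).
r = 1/16 + 1/32 = 3/32 = 0.09375.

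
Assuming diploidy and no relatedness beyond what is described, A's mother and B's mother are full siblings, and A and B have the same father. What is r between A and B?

0.375

Relatedness sums over independent paths through distinct common ancestors.
A and B are related in two ways: first cousins through their mothers (r = 1/8) and half-sibs through their shared father (r = 1/4).
r = 1/8 + 1/4 = 0.375.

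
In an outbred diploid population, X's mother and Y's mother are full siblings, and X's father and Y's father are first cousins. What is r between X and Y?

With two independent routes of shared ancestry, r is the sum of the two contributions.
X and Y are related in two ways: first cousins through their mothers (r = 1/8) and second cousins through their fathers (r = 1/32).
r = 1/8 + 1/32 = 0.15625.

0.15625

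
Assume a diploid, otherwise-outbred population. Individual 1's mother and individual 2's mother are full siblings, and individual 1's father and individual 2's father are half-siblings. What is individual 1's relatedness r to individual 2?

0.1875

Wright's path rule: contributions from independent ancestry routes add.
Individual 1 and individual 2 are related in two ways: first cousins through their mothers (r = 1/8) and half first cousins through their fathers (r = 1/16).
r = 1/8 + 1/16 = 3/16 = 0.1875.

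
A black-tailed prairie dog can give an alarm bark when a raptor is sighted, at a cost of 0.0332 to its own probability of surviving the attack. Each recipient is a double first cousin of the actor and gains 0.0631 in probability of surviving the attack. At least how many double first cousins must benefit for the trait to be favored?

3

r to a double first cousin = 1/4 (double first cousins share both grandparent pairs — four paths of length 4: r = 4·(1/2)^4 = 1/4).
Hamilton's rule: n·r·B > C  ⇒  n > C/(r·B) = 0.0332/(0.25·0.0631) = 2.105.
The smallest integer exceeding 2.105 is 3.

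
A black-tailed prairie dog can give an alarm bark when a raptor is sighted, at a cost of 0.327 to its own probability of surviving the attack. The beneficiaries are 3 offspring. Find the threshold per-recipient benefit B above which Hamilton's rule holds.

r to an offspring = 0.5 (one parent–offspring link: r = (1/2)^1 = 1/2).
Hamilton's rule with n recipients of equal r: n·r·B > C, so B > C/(n·r) = 0.327/(3·0.5) = 0.218.

0.218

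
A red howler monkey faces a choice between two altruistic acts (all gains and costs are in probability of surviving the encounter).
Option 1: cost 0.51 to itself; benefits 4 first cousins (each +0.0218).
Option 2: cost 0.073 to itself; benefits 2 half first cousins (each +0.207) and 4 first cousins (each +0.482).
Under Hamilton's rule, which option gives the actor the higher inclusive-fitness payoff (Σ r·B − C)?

Option 1: r to a first cousin = 0.125.
Option 1: Σ r·B − C = (4·0.125·0.0218) − 0.51 = -0.4991.
Option 2: r to a half first cousin = 0.0625.
Option 2: r to a first cousin = 0.125.
Option 2: Σ r·B − C = (2·0.0625·0.207 + 4·0.125·0.482) − 0.073 = 0.193875.
Option 2 has the higher net inclusive-fitness payoff.

Option 2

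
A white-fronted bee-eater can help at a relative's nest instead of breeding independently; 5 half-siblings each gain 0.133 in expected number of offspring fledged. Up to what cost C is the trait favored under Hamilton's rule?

r to a half-sibling = 1/4 (half-sibs share one parent — one path of length 2: r = (1/2)^2 = 1/4).
Hamilton's rule: n·r·B > C, so the trait is favored while C < n·r·B = 5·0.25·0.133 = 0.16625.

0.16625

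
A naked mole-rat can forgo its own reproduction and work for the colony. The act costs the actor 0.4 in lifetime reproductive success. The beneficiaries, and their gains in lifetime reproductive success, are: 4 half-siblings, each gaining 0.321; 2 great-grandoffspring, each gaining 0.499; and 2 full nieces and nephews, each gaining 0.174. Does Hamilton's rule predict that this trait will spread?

Yes

Hamilton's rule: the trait is favored when the sum of r·B over every recipient exceeds the actor's cost C.
r to a half-sibling = 0.25 (half-sibs share one parent — one path of length 2: r = (1/2)^2 = 1/4).
r to a great-grandoffspring = 0.125 (three parent–offspring links: r = (1/2)^3 = 1/8).
r to a full niece or nephew = 0.25 (full aunt/uncle↔niece/nephew: two paths of length 3 through the shared grandparent pair: r = 2·(1/2)^3 = 1/4).
Summing one r·B term per recipient: 4·0.25·0.321 + 2·0.125·0.499 + 2·0.25·0.174 = 0.53275.
0.53275 > 0.4: the indirect benefit exceeds the cost.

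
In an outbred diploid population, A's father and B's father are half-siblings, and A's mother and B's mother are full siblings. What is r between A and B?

0.1875

With two independent routes of shared ancestry, r is the sum of the two contributions.
A and B are related in two ways: half first cousins through their fathers (r = 1/16) and first cousins through their mothers (r = 1/8).
r = 1/16 + 1/8 = 3/16 = 0.1875.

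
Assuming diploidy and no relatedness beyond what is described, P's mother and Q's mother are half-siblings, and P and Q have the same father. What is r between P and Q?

Independent pedigree routes through distinct common ancestors add.
P and Q are related in two ways: half first cousins through their mothers (r = 1/16) and half-sibs through their shared father (r = 1/4).
r = 1/16 + 1/4 = 0.3125.

0.3125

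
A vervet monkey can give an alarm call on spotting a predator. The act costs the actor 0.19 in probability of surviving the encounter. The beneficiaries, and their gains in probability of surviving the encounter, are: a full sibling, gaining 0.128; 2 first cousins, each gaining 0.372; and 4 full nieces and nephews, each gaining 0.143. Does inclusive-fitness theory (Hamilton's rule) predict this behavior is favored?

Hamilton's rule: the trait is favored when the sum of r·B over every recipient exceeds the actor's cost C.
r to a full sibling = 0.5 (full sibs share both parents — two paths of length 2: r = 2·(1/2)^2 = 1/2).
r to a first cousin = 0.125 (first cousins share one grandparent pair — two paths of length 4: r = 2·(1/2)^4 = 1/8).
r to a full niece or nephew = 1/4 (full aunt/uncle↔niece/nephew: two paths of length 3 through the shared grandparent pair: r = 2·(1/2)^3 = 1/4).
Summing one r·B term per recipient: 1·0.5·0.128 + 2·0.125·0.372 + 4·0.25·0.143 = 0.3.
0.3 > 0.19: the indirect benefit exceeds the cost.

Yes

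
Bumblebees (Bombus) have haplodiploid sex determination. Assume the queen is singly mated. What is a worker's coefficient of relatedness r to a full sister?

Haplodiploid full sisters inherit their father's entire haploid genome identically (contributing 1/2) and on average half of their mother's contribution (1/2 · 1/2 = 1/4); r = 1/2 + 1/4 = 3/4.

0.75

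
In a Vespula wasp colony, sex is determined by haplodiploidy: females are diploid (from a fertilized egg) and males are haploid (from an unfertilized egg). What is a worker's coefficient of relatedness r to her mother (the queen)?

One meiotic link between diploid queen and diploid daughter: r = 1/2.

0.5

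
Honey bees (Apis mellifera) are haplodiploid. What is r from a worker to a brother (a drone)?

0.25

Her haploid brother carries none of their father's genes and a random half of their mother's genome; that half matches the maternal half of her own genome with probability 1/2: r = 1/2 · 1/2 = 1/4.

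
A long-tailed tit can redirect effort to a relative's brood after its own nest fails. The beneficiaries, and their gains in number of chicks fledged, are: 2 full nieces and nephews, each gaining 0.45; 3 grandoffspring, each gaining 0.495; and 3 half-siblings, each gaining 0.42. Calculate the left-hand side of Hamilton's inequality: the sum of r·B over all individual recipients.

0.91125

r to a full niece or nephew = 1/4 (full aunt/uncle↔niece/nephew: two paths of length 3 through the shared grandparent pair: r = 2·(1/2)^3 = 1/4).
r to a grandoffspring = 1/4 (two parent–offspring links: r = (1/2)^2 = 1/4).
r to a half-sibling = 0.25 (half-sibs share one parent — one path of length 2: r = (1/2)^2 = 1/4).
Summing one r·B term per recipient: 2·0.25·0.45 + 3·0.25·0.495 + 3·0.25·0.42 = 0.91125.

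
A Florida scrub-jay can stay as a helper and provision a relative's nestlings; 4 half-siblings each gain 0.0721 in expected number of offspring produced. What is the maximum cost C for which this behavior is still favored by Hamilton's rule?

r to a half-sibling = 1/4 (half-sibs share one parent — one path of length 2: r = (1/2)^2 = 1/4).
Hamilton's rule: n·r·B > C, so the trait is favored while C < n·r·B = 4·0.25·0.0721 = 0.0721.

0.0721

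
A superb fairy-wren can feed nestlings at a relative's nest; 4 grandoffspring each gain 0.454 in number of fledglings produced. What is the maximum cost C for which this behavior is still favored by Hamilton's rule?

0.454

r to a grandoffspring = 0.25 (two parent–offspring links: r = (1/2)^2 = 1/4).
Hamilton's rule: n·r·B > C, so the trait is favored while C < n·r·B = 4·0.25·0.454 = 0.454.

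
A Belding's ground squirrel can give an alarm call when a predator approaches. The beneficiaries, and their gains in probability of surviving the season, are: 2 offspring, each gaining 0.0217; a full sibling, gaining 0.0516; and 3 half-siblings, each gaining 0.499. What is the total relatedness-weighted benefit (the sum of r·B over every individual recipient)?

0.42175

r to an offspring = 1/2 (one parent–offspring link: r = (1/2)^1 = 1/2).
r to a full sibling = 0.5 (full sibs share both parents — two paths of length 2: r = 2·(1/2)^2 = 1/2).
r to a half-sibling = 0.25 (half-sibs share one parent — one path of length 2: r = (1/2)^2 = 1/4).
Summing one r·B term per recipient: 2·0.5·0.0217 + 1·0.5·0.0516 + 3·0.25·0.499 = 0.42175.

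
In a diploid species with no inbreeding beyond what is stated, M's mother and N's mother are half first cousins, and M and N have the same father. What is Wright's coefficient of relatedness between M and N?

0.265625

Wright's path rule: contributions from independent ancestry routes add.
M and N are related in two ways: half second cousins through their mothers (r = 1/64) and half-sibs through their shared father (r = 1/4).
r = 1/64 + 1/4 = 17/64 = 0.265625.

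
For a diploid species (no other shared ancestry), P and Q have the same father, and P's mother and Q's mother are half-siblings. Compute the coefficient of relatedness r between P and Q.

0.3125

Relatedness sums over independent paths through distinct common ancestors.
P and Q are related in two ways: half-sibs through their shared father (r = 1/4) and half first cousins through their mothers (r = 1/16).
r = 1/4 + 1/16 = 5/16 = 0.3125.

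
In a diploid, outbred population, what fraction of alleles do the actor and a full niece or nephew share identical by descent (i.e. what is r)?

Each parent–offspring link contributes a factor of 1/2, and independent paths through distinct common ancestors add.
Full aunt/uncle↔niece/nephew: two paths of length 3 through the shared grandparent pair: r = 2·(1/2)^3 = 1/4.

0.25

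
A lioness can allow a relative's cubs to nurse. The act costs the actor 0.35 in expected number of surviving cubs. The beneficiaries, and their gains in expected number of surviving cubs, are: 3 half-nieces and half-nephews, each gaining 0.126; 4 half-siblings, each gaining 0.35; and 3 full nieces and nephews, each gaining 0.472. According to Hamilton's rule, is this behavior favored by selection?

Hamilton's rule: the trait is favored when the sum of r·B over every recipient exceeds the actor's cost C.
r to a half-niece or half-nephew = 1/8 (half-aunt/uncle↔niece/nephew: one path of length 3: r = (1/2)^3 = 1/8).
r to a half-sibling = 1/4 (half-sibs share one parent — one path of length 2: r = (1/2)^2 = 1/4).
r to a full niece or nephew = 1/4 (full aunt/uncle↔niece/nephew: two paths of length 3 through the shared grandparent pair: r = 2·(1/2)^3 = 1/4).
Summing one r·B term per recipient: 3·0.125·0.126 + 4·0.25·0.35 + 3·0.25·0.472 = 0.75125.
0.75125 > 0.35: the indirect benefit exceeds the cost.

Yes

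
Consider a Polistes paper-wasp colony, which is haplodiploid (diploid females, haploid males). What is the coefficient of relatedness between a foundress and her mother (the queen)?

One meiotic link between diploid queen and diploid daughter: r = 1/2.

0.5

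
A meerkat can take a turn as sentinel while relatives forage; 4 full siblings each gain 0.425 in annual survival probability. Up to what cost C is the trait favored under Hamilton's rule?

0.85

r to a full sibling = 0.5 (full sibs share both parents — two paths of length 2: r = 2·(1/2)^2 = 1/2).
Hamilton's rule: n·r·B > C, so the trait is favored while C < n·r·B = 4·0.5·0.425 = 0.85.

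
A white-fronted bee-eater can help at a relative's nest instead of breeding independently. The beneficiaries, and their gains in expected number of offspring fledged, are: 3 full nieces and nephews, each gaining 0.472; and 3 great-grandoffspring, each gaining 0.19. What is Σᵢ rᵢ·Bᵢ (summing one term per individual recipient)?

r to a full niece or nephew = 0.25 (full aunt/uncle↔niece/nephew: two paths of length 3 through the shared grandparent pair: r = 2·(1/2)^3 = 1/4).
r to a great-grandoffspring = 0.125 (three parent–offspring links: r = (1/2)^3 = 1/8).
Summing one r·B term per recipient: 3·0.25·0.472 + 3·0.125·0.19 = 0.42525.

0.42525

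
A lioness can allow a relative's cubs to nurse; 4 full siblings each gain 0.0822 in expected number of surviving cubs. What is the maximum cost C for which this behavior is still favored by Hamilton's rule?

0.1644

r to a full sibling = 0.5 (full sibs share both parents — two paths of length 2: r = 2·(1/2)^2 = 1/2).
Hamilton's rule: n·r·B > C, so the trait is favored while C < n·r·B = 4·0.5·0.0822 = 0.1644.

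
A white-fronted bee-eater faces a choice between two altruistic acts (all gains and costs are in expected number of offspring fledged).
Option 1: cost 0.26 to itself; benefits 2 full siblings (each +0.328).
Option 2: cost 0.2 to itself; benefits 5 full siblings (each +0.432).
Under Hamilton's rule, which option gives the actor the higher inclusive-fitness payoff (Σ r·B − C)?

Option 2

Option 1: r to a full sibling = 0.5.
Option 1: Σ r·B − C = (2·0.5·0.328) − 0.26 = 0.068.
Option 2: r to a full sibling = 0.5.
Option 2: Σ r·B − C = (5·0.5·0.432) − 0.2 = 0.88.
Option 2 has the higher net inclusive-fitness payoff.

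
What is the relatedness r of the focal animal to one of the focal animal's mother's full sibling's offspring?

0.125

Each parent–offspring link contributes a factor of 1/2, and independent paths through distinct common ancestors add.
First cousins share one grandparent pair — two paths of length 4: r = 2·(1/2)^4 = 1/8.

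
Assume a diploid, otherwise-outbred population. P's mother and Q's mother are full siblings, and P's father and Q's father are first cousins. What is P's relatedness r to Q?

0.15625

Wright's path rule: contributions from independent ancestry routes add.
P and Q are related in two ways: first cousins through their mothers (r = 1/8) and second cousins through their fathers (r = 1/32).
r = 1/8 + 1/32 = 0.15625.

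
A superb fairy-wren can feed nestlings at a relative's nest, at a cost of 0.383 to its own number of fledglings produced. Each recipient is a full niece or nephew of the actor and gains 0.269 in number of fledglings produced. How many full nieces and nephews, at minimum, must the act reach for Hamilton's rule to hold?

6

r to a full niece or nephew = 1/4 (full aunt/uncle↔niece/nephew: two paths of length 3 through the shared grandparent pair: r = 2·(1/2)^3 = 1/4).
Hamilton's rule: n·r·B > C  ⇒  n > C/(r·B) = 0.383/(0.25·0.269) = 5.695.
The smallest integer exceeding 5.695 is 6.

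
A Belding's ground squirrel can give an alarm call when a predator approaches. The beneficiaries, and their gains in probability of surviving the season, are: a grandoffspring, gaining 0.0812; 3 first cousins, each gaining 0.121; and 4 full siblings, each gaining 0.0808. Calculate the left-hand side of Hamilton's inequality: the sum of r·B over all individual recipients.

0.227275

r to a grandoffspring = 0.25 (two parent–offspring links: r = (1/2)^2 = 1/4).
r to a first cousin = 0.125 (first cousins share one grandparent pair — two paths of length 4: r = 2·(1/2)^4 = 1/8).
r to a full sibling = 1/2 (full sibs share both parents — two paths of length 2: r = 2·(1/2)^2 = 1/2).
Summing one r·B term per recipient: 1·0.25·0.0812 + 3·0.125·0.121 + 4·0.5·0.0808 = 0.227275.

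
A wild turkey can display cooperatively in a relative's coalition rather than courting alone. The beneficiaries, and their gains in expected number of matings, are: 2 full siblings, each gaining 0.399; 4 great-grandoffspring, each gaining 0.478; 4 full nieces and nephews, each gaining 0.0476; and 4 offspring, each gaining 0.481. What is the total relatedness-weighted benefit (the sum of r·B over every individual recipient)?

r to a full sibling = 1/2 (full sibs share both parents — two paths of length 2: r = 2·(1/2)^2 = 1/2).
r to a great-grandoffspring = 0.125 (three parent–offspring links: r = (1/2)^3 = 1/8).
r to a full niece or nephew = 0.25 (full aunt/uncle↔niece/nephew: two paths of length 3 through the shared grandparent pair: r = 2·(1/2)^3 = 1/4).
r to an offspring = 0.5 (one parent–offspring link: r = (1/2)^1 = 1/2).
Summing one r·B term per recipient: 2·0.5·0.399 + 4·0.125·0.478 + 4·0.25·0.0476 + 4·0.5·0.481 = 1.6476.

1.6476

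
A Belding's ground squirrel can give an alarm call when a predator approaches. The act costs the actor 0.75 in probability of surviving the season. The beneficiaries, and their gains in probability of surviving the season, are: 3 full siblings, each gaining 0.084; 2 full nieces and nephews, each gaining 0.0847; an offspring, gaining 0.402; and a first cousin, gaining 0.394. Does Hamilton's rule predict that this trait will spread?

No

Hamilton's rule: the trait is favored when the sum of r·B over every recipient exceeds the actor's cost C.
r to a full sibling = 0.5 (full sibs share both parents — two paths of length 2: r = 2·(1/2)^2 = 1/2).
r to a full niece or nephew = 0.25 (full aunt/uncle↔niece/nephew: two paths of length 3 through the shared grandparent pair: r = 2·(1/2)^3 = 1/4).
r to an offspring = 1/2 (one parent–offspring link: r = (1/2)^1 = 1/2).
r to a first cousin = 0.125 (first cousins share one grandparent pair — two paths of length 4: r = 2·(1/2)^4 = 1/8).
Summing one r·B term per recipient: 3·0.5·0.084 + 2·0.25·0.0847 + 1·0.5·0.402 + 1·0.125·0.394 = 0.4186.
0.4186 < 0.75: the indirect benefit is less than the cost.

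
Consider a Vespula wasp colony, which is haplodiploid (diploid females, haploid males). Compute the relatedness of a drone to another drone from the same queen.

Haploid brothers each carry a random half of the queen's diploid genome, so on average they share half: r = 1/2.

0.5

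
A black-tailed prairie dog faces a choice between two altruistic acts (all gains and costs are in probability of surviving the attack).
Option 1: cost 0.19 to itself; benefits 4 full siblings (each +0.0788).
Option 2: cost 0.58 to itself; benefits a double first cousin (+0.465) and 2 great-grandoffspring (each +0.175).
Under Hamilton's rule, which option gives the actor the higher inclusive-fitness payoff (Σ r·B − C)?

Option 1

Option 1: r to a full sibling = 0.5.
Option 1: Σ r·B − C = (4·0.5·0.0788) − 0.19 = -0.0324.
Option 2: r to a double first cousin = 0.25.
Option 2: r to a great-grandoffspring = 0.125.
Option 2: Σ r·B − C = (1·0.25·0.465 + 2·0.125·0.175) − 0.58 = -0.42.
Option 1 has the higher net inclusive-fitness payoff.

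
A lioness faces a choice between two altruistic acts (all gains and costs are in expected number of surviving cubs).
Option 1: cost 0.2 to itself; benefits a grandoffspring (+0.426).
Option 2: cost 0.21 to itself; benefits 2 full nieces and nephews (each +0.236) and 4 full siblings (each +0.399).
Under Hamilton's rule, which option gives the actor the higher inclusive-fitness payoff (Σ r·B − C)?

Option 1: r to a grandoffspring = 0.25.
Option 1: Σ r·B − C = (1·0.25·0.426) − 0.2 = -0.0935.
Option 2: r to a full niece or nephew = 0.25.
Option 2: r to a full sibling = 0.5.
Option 2: Σ r·B − C = (2·0.25·0.236 + 4·0.5·0.399) − 0.21 = 0.706.
Option 2 has the higher net inclusive-fitness payoff.

Option 2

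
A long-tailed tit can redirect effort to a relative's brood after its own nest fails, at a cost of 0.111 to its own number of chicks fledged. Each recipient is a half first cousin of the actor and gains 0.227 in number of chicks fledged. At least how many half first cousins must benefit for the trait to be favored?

8

r to a half first cousin = 0.0625 (half first cousins share one grandparent — one path of length 4: r = (1/2)^4 = 1/16).
Hamilton's rule: n·r·B > C  ⇒  n > C/(r·B) = 0.111/(0.0625·0.227) = 7.824.
The smallest integer exceeding 7.824 is 8.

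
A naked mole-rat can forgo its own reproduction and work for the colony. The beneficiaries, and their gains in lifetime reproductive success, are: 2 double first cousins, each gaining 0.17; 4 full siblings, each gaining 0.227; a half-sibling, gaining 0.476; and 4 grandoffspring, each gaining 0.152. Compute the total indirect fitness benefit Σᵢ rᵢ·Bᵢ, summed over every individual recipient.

0.81

r to a double first cousin = 1/4 (double first cousins share both grandparent pairs — four paths of length 4: r = 4·(1/2)^4 = 1/4).
r to a full sibling = 0.5 (full sibs share both parents — two paths of length 2: r = 2·(1/2)^2 = 1/2).
r to a half-sibling = 0.25 (half-sibs share one parent — one path of length 2: r = (1/2)^2 = 1/4).
r to a grandoffspring = 0.25 (two parent–offspring links: r = (1/2)^2 = 1/4).
Summing one r·B term per recipient: 2·0.25·0.17 + 4·0.5·0.227 + 1·0.25·0.476 + 4·0.25·0.152 = 0.81.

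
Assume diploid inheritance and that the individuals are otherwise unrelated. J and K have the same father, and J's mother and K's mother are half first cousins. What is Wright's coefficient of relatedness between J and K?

0.265625

Relatedness sums over independent paths through distinct common ancestors.
J and K are related in two ways: half-sibs through their shared father (r = 1/4) and half second cousins through their mothers (r = 1/64).
r = 1/4 + 1/64 = 17/64 = 0.265625.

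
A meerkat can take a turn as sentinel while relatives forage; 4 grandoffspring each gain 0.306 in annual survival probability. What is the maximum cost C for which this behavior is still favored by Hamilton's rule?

0.306

r to a grandoffspring = 0.25 (two parent–offspring links: r = (1/2)^2 = 1/4).
Hamilton's rule: n·r·B > C, so the trait is favored while C < n·r·B = 4·0.25·0.306 = 0.306.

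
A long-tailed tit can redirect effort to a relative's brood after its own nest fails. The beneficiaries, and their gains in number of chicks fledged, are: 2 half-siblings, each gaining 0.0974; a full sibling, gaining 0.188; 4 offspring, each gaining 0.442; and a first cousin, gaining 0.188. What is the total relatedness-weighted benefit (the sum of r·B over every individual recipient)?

1.0502

r to a half-sibling = 0.25 (half-sibs share one parent — one path of length 2: r = (1/2)^2 = 1/4).
r to a full sibling = 0.5 (full sibs share both parents — two paths of length 2: r = 2·(1/2)^2 = 1/2).
r to an offspring = 0.5 (one parent–offspring link: r = (1/2)^1 = 1/2).
r to a first cousin = 1/8 (first cousins share one grandparent pair — two paths of length 4: r = 2·(1/2)^4 = 1/8).
Summing one r·B term per recipient: 2·0.25·0.0974 + 1·0.5·0.188 + 4·0.5·0.442 + 1·0.125·0.188 = 1.0502.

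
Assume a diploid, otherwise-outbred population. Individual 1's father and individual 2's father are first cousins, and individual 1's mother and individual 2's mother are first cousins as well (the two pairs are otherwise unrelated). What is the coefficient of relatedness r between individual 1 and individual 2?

With two independent routes of shared ancestry, r is the sum of the two contributions.
Individual 1 and individual 2 are related in two ways: second cousins through their fathers (r = 1/32) and second cousins through their mothers (r = 1/32).
r = 1/32 + 1/32 = 0.0625.

0.0625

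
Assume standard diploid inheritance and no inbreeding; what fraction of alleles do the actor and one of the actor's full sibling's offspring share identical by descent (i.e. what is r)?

0.25

Each parent–offspring link contributes a factor of 1/2, and independent paths through distinct common ancestors add.
Full aunt/uncle↔niece/nephew: two paths of length 3 through the shared grandparent pair: r = 2·(1/2)^3 = 1/4.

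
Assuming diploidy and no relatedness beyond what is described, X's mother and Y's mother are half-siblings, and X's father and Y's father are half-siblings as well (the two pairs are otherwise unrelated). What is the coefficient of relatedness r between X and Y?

Relatedness sums over independent paths through distinct common ancestors.
X and Y are related in two ways: half first cousins through their mothers (r = 1/16) and half first cousins through their fathers (r = 1/16).
r = 1/16 + 1/16 = 0.125.

0.125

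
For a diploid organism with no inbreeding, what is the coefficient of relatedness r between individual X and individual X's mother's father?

Each parent–offspring link contributes a factor of 1/2, and independent paths through distinct common ancestors add.
Two parent–offspring links: r = (1/2)^2 = 1/4.

0.25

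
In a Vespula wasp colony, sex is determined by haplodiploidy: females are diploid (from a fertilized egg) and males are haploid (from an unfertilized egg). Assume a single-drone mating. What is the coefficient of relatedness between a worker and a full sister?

Haplodiploid full sisters inherit their father's entire haploid genome identically (contributing 1/2) and on average half of their mother's contribution (1/2 · 1/2 = 1/4); r = 1/2 + 1/4 = 3/4.

0.75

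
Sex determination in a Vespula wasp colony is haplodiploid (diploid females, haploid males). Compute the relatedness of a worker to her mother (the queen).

One meiotic link between diploid queen and diploid daughter: r = 1/2.

0.5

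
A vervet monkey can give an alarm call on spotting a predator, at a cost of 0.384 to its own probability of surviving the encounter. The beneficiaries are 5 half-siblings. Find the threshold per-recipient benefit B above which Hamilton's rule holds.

0.3072

r to a half-sibling = 1/4 (half-sibs share one parent — one path of length 2: r = (1/2)^2 = 1/4).
Hamilton's rule with n recipients of equal r: n·r·B > C, so B > C/(n·r) = 0.384/(5·0.25) = 0.3072.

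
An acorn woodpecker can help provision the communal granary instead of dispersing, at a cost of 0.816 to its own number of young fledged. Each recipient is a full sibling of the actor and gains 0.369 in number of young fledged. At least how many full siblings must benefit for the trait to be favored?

r to a full sibling = 0.5 (full sibs share both parents — two paths of length 2: r = 2·(1/2)^2 = 1/2).
Hamilton's rule: n·r·B > C  ⇒  n > C/(r·B) = 0.816/(0.5·0.369) = 4.423.
The smallest integer exceeding 4.423 is 5.

5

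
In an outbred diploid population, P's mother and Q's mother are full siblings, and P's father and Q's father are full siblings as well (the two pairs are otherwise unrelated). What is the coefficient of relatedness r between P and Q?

Wright's path rule: contributions from independent ancestry routes add.
P and Q are related in two ways: first cousins through their mothers (r = 1/8) and first cousins through their fathers (r = 1/8) — i.e. double first cousins.
r = 1/8 + 1/8 = 0.25.

0.25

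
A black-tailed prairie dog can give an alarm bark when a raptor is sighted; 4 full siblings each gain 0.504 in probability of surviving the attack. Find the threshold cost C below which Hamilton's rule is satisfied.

r to a full sibling = 1/2 (full sibs share both parents — two paths of length 2: r = 2·(1/2)^2 = 1/2).
Hamilton's rule: n·r·B > C, so the trait is favored while C < n·r·B = 4·0.5·0.504 = 1.008.

1.008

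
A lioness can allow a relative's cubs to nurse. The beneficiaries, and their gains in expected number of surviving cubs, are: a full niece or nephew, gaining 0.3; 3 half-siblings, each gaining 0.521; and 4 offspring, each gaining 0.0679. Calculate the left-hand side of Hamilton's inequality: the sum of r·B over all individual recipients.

0.60155

r to a full niece or nephew = 0.25 (full aunt/uncle↔niece/nephew: two paths of length 3 through the shared grandparent pair: r = 2·(1/2)^3 = 1/4).
r to a half-sibling = 0.25 (half-sibs share one parent — one path of length 2: r = (1/2)^2 = 1/4).
r to an offspring = 1/2 (one parent–offspring link: r = (1/2)^1 = 1/2).
Summing one r·B term per recipient: 1·0.25·0.3 + 3·0.25·0.521 + 4·0.5·0.0679 = 0.60155.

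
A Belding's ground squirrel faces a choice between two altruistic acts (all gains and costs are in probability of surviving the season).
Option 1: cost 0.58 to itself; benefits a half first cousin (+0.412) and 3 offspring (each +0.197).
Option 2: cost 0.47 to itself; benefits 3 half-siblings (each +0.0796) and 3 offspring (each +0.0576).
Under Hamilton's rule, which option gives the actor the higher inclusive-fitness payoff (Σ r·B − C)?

Option 1

Option 1: r to a half first cousin = 0.0625.
Option 1: r to an offspring = 0.5.
Option 1: Σ r·B − C = (1·0.0625·0.412 + 3·0.5·0.197) − 0.58 = -0.25875.
Option 2: r to a half-sibling = 0.25.
Option 2: r to an offspring = 0.5.
Option 2: Σ r·B − C = (3·0.25·0.0796 + 3·0.5·0.0576) − 0.47 = -0.3239.
Option 1 has the higher net inclusive-fitness payoff.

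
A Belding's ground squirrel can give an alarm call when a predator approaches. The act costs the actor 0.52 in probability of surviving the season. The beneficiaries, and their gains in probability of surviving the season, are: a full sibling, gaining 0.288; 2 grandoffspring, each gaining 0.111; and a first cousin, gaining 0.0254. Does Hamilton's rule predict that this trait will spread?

Hamilton's rule: the trait is favored when the sum of r·B over every recipient exceeds the actor's cost C.
r to a full sibling = 0.5 (full sibs share both parents — two paths of length 2: r = 2·(1/2)^2 = 1/2).
r to a grandoffspring = 1/4 (two parent–offspring links: r = (1/2)^2 = 1/4).
r to a first cousin = 0.125 (first cousins share one grandparent pair — two paths of length 4: r = 2·(1/2)^4 = 1/8).
Summing one r·B term per recipient: 1·0.5·0.288 + 2·0.25·0.111 + 1·0.125·0.0254 = 0.202675.
0.202675 < 0.52: the indirect benefit is less than the cost.

No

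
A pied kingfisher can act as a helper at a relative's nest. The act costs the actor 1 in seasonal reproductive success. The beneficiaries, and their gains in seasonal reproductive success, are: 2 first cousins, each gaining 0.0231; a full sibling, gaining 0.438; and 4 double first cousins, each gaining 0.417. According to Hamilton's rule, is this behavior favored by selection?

No

Hamilton's rule: the trait is favored when the sum of r·B over every recipient exceeds the actor's cost C.
r to a first cousin = 1/8 (first cousins share one grandparent pair — two paths of length 4: r = 2·(1/2)^4 = 1/8).
r to a full sibling = 1/2 (full sibs share both parents — two paths of length 2: r = 2·(1/2)^2 = 1/2).
r to a double first cousin = 1/4 (double first cousins share both grandparent pairs — four paths of length 4: r = 4·(1/2)^4 = 1/4).
Summing one r·B term per recipient: 2·0.125·0.0231 + 1·0.5·0.438 + 4·0.25·0.417 = 0.641775.
0.641775 < 1: the indirect benefit is less than the cost.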